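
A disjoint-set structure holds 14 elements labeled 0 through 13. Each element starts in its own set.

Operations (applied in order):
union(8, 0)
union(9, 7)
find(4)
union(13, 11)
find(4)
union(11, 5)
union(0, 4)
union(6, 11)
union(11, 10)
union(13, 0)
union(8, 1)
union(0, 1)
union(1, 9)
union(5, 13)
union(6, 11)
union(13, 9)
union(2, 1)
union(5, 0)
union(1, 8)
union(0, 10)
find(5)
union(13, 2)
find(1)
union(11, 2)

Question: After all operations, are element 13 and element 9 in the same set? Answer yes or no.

Answer: yes

Derivation:
Step 1: union(8, 0) -> merged; set of 8 now {0, 8}
Step 2: union(9, 7) -> merged; set of 9 now {7, 9}
Step 3: find(4) -> no change; set of 4 is {4}
Step 4: union(13, 11) -> merged; set of 13 now {11, 13}
Step 5: find(4) -> no change; set of 4 is {4}
Step 6: union(11, 5) -> merged; set of 11 now {5, 11, 13}
Step 7: union(0, 4) -> merged; set of 0 now {0, 4, 8}
Step 8: union(6, 11) -> merged; set of 6 now {5, 6, 11, 13}
Step 9: union(11, 10) -> merged; set of 11 now {5, 6, 10, 11, 13}
Step 10: union(13, 0) -> merged; set of 13 now {0, 4, 5, 6, 8, 10, 11, 13}
Step 11: union(8, 1) -> merged; set of 8 now {0, 1, 4, 5, 6, 8, 10, 11, 13}
Step 12: union(0, 1) -> already same set; set of 0 now {0, 1, 4, 5, 6, 8, 10, 11, 13}
Step 13: union(1, 9) -> merged; set of 1 now {0, 1, 4, 5, 6, 7, 8, 9, 10, 11, 13}
Step 14: union(5, 13) -> already same set; set of 5 now {0, 1, 4, 5, 6, 7, 8, 9, 10, 11, 13}
Step 15: union(6, 11) -> already same set; set of 6 now {0, 1, 4, 5, 6, 7, 8, 9, 10, 11, 13}
Step 16: union(13, 9) -> already same set; set of 13 now {0, 1, 4, 5, 6, 7, 8, 9, 10, 11, 13}
Step 17: union(2, 1) -> merged; set of 2 now {0, 1, 2, 4, 5, 6, 7, 8, 9, 10, 11, 13}
Step 18: union(5, 0) -> already same set; set of 5 now {0, 1, 2, 4, 5, 6, 7, 8, 9, 10, 11, 13}
Step 19: union(1, 8) -> already same set; set of 1 now {0, 1, 2, 4, 5, 6, 7, 8, 9, 10, 11, 13}
Step 20: union(0, 10) -> already same set; set of 0 now {0, 1, 2, 4, 5, 6, 7, 8, 9, 10, 11, 13}
Step 21: find(5) -> no change; set of 5 is {0, 1, 2, 4, 5, 6, 7, 8, 9, 10, 11, 13}
Step 22: union(13, 2) -> already same set; set of 13 now {0, 1, 2, 4, 5, 6, 7, 8, 9, 10, 11, 13}
Step 23: find(1) -> no change; set of 1 is {0, 1, 2, 4, 5, 6, 7, 8, 9, 10, 11, 13}
Step 24: union(11, 2) -> already same set; set of 11 now {0, 1, 2, 4, 5, 6, 7, 8, 9, 10, 11, 13}
Set of 13: {0, 1, 2, 4, 5, 6, 7, 8, 9, 10, 11, 13}; 9 is a member.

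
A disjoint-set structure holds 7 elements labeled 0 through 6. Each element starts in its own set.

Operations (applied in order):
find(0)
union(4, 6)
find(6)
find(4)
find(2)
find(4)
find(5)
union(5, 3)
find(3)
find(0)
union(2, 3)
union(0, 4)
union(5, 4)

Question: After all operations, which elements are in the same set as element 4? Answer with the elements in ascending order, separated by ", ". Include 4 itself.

Step 1: find(0) -> no change; set of 0 is {0}
Step 2: union(4, 6) -> merged; set of 4 now {4, 6}
Step 3: find(6) -> no change; set of 6 is {4, 6}
Step 4: find(4) -> no change; set of 4 is {4, 6}
Step 5: find(2) -> no change; set of 2 is {2}
Step 6: find(4) -> no change; set of 4 is {4, 6}
Step 7: find(5) -> no change; set of 5 is {5}
Step 8: union(5, 3) -> merged; set of 5 now {3, 5}
Step 9: find(3) -> no change; set of 3 is {3, 5}
Step 10: find(0) -> no change; set of 0 is {0}
Step 11: union(2, 3) -> merged; set of 2 now {2, 3, 5}
Step 12: union(0, 4) -> merged; set of 0 now {0, 4, 6}
Step 13: union(5, 4) -> merged; set of 5 now {0, 2, 3, 4, 5, 6}
Component of 4: {0, 2, 3, 4, 5, 6}

Answer: 0, 2, 3, 4, 5, 6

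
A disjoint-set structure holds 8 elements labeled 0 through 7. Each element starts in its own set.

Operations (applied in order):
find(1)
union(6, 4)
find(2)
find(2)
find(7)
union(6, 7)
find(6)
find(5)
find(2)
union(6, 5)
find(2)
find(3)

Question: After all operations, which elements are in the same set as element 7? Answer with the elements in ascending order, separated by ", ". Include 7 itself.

Step 1: find(1) -> no change; set of 1 is {1}
Step 2: union(6, 4) -> merged; set of 6 now {4, 6}
Step 3: find(2) -> no change; set of 2 is {2}
Step 4: find(2) -> no change; set of 2 is {2}
Step 5: find(7) -> no change; set of 7 is {7}
Step 6: union(6, 7) -> merged; set of 6 now {4, 6, 7}
Step 7: find(6) -> no change; set of 6 is {4, 6, 7}
Step 8: find(5) -> no change; set of 5 is {5}
Step 9: find(2) -> no change; set of 2 is {2}
Step 10: union(6, 5) -> merged; set of 6 now {4, 5, 6, 7}
Step 11: find(2) -> no change; set of 2 is {2}
Step 12: find(3) -> no change; set of 3 is {3}
Component of 7: {4, 5, 6, 7}

Answer: 4, 5, 6, 7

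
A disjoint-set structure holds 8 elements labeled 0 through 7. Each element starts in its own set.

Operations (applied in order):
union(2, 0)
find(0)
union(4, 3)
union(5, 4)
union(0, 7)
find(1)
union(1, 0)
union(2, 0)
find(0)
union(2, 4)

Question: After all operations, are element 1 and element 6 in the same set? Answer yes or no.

Answer: no

Derivation:
Step 1: union(2, 0) -> merged; set of 2 now {0, 2}
Step 2: find(0) -> no change; set of 0 is {0, 2}
Step 3: union(4, 3) -> merged; set of 4 now {3, 4}
Step 4: union(5, 4) -> merged; set of 5 now {3, 4, 5}
Step 5: union(0, 7) -> merged; set of 0 now {0, 2, 7}
Step 6: find(1) -> no change; set of 1 is {1}
Step 7: union(1, 0) -> merged; set of 1 now {0, 1, 2, 7}
Step 8: union(2, 0) -> already same set; set of 2 now {0, 1, 2, 7}
Step 9: find(0) -> no change; set of 0 is {0, 1, 2, 7}
Step 10: union(2, 4) -> merged; set of 2 now {0, 1, 2, 3, 4, 5, 7}
Set of 1: {0, 1, 2, 3, 4, 5, 7}; 6 is not a member.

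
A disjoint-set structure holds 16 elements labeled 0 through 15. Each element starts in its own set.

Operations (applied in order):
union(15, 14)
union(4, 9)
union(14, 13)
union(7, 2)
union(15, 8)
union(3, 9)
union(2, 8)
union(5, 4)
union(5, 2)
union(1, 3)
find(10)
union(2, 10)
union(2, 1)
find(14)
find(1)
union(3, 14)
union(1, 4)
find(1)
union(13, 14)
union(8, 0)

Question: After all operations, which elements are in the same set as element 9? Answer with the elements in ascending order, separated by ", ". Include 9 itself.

Answer: 0, 1, 2, 3, 4, 5, 7, 8, 9, 10, 13, 14, 15

Derivation:
Step 1: union(15, 14) -> merged; set of 15 now {14, 15}
Step 2: union(4, 9) -> merged; set of 4 now {4, 9}
Step 3: union(14, 13) -> merged; set of 14 now {13, 14, 15}
Step 4: union(7, 2) -> merged; set of 7 now {2, 7}
Step 5: union(15, 8) -> merged; set of 15 now {8, 13, 14, 15}
Step 6: union(3, 9) -> merged; set of 3 now {3, 4, 9}
Step 7: union(2, 8) -> merged; set of 2 now {2, 7, 8, 13, 14, 15}
Step 8: union(5, 4) -> merged; set of 5 now {3, 4, 5, 9}
Step 9: union(5, 2) -> merged; set of 5 now {2, 3, 4, 5, 7, 8, 9, 13, 14, 15}
Step 10: union(1, 3) -> merged; set of 1 now {1, 2, 3, 4, 5, 7, 8, 9, 13, 14, 15}
Step 11: find(10) -> no change; set of 10 is {10}
Step 12: union(2, 10) -> merged; set of 2 now {1, 2, 3, 4, 5, 7, 8, 9, 10, 13, 14, 15}
Step 13: union(2, 1) -> already same set; set of 2 now {1, 2, 3, 4, 5, 7, 8, 9, 10, 13, 14, 15}
Step 14: find(14) -> no change; set of 14 is {1, 2, 3, 4, 5, 7, 8, 9, 10, 13, 14, 15}
Step 15: find(1) -> no change; set of 1 is {1, 2, 3, 4, 5, 7, 8, 9, 10, 13, 14, 15}
Step 16: union(3, 14) -> already same set; set of 3 now {1, 2, 3, 4, 5, 7, 8, 9, 10, 13, 14, 15}
Step 17: union(1, 4) -> already same set; set of 1 now {1, 2, 3, 4, 5, 7, 8, 9, 10, 13, 14, 15}
Step 18: find(1) -> no change; set of 1 is {1, 2, 3, 4, 5, 7, 8, 9, 10, 13, 14, 15}
Step 19: union(13, 14) -> already same set; set of 13 now {1, 2, 3, 4, 5, 7, 8, 9, 10, 13, 14, 15}
Step 20: union(8, 0) -> merged; set of 8 now {0, 1, 2, 3, 4, 5, 7, 8, 9, 10, 13, 14, 15}
Component of 9: {0, 1, 2, 3, 4, 5, 7, 8, 9, 10, 13, 14, 15}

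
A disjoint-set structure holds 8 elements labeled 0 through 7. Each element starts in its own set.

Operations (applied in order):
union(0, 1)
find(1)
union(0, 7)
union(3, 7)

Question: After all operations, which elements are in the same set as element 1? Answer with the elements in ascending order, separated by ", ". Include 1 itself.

Answer: 0, 1, 3, 7

Derivation:
Step 1: union(0, 1) -> merged; set of 0 now {0, 1}
Step 2: find(1) -> no change; set of 1 is {0, 1}
Step 3: union(0, 7) -> merged; set of 0 now {0, 1, 7}
Step 4: union(3, 7) -> merged; set of 3 now {0, 1, 3, 7}
Component of 1: {0, 1, 3, 7}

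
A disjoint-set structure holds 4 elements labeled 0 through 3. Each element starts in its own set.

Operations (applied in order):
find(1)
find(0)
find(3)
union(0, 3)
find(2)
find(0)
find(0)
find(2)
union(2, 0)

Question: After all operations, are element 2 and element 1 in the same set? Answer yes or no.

Step 1: find(1) -> no change; set of 1 is {1}
Step 2: find(0) -> no change; set of 0 is {0}
Step 3: find(3) -> no change; set of 3 is {3}
Step 4: union(0, 3) -> merged; set of 0 now {0, 3}
Step 5: find(2) -> no change; set of 2 is {2}
Step 6: find(0) -> no change; set of 0 is {0, 3}
Step 7: find(0) -> no change; set of 0 is {0, 3}
Step 8: find(2) -> no change; set of 2 is {2}
Step 9: union(2, 0) -> merged; set of 2 now {0, 2, 3}
Set of 2: {0, 2, 3}; 1 is not a member.

Answer: no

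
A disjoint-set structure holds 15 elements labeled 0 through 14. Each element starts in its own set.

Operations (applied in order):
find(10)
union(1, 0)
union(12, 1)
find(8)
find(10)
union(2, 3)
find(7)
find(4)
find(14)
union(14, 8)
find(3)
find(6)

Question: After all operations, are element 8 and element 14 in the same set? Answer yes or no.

Step 1: find(10) -> no change; set of 10 is {10}
Step 2: union(1, 0) -> merged; set of 1 now {0, 1}
Step 3: union(12, 1) -> merged; set of 12 now {0, 1, 12}
Step 4: find(8) -> no change; set of 8 is {8}
Step 5: find(10) -> no change; set of 10 is {10}
Step 6: union(2, 3) -> merged; set of 2 now {2, 3}
Step 7: find(7) -> no change; set of 7 is {7}
Step 8: find(4) -> no change; set of 4 is {4}
Step 9: find(14) -> no change; set of 14 is {14}
Step 10: union(14, 8) -> merged; set of 14 now {8, 14}
Step 11: find(3) -> no change; set of 3 is {2, 3}
Step 12: find(6) -> no change; set of 6 is {6}
Set of 8: {8, 14}; 14 is a member.

Answer: yes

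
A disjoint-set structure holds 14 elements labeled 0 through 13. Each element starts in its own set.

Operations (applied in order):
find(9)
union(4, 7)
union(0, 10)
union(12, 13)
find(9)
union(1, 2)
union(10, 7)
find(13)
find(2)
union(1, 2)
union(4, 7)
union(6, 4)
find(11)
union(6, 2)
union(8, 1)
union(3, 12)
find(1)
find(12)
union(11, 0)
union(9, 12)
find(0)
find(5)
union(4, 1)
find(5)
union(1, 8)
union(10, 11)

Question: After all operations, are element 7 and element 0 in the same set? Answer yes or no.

Answer: yes

Derivation:
Step 1: find(9) -> no change; set of 9 is {9}
Step 2: union(4, 7) -> merged; set of 4 now {4, 7}
Step 3: union(0, 10) -> merged; set of 0 now {0, 10}
Step 4: union(12, 13) -> merged; set of 12 now {12, 13}
Step 5: find(9) -> no change; set of 9 is {9}
Step 6: union(1, 2) -> merged; set of 1 now {1, 2}
Step 7: union(10, 7) -> merged; set of 10 now {0, 4, 7, 10}
Step 8: find(13) -> no change; set of 13 is {12, 13}
Step 9: find(2) -> no change; set of 2 is {1, 2}
Step 10: union(1, 2) -> already same set; set of 1 now {1, 2}
Step 11: union(4, 7) -> already same set; set of 4 now {0, 4, 7, 10}
Step 12: union(6, 4) -> merged; set of 6 now {0, 4, 6, 7, 10}
Step 13: find(11) -> no change; set of 11 is {11}
Step 14: union(6, 2) -> merged; set of 6 now {0, 1, 2, 4, 6, 7, 10}
Step 15: union(8, 1) -> merged; set of 8 now {0, 1, 2, 4, 6, 7, 8, 10}
Step 16: union(3, 12) -> merged; set of 3 now {3, 12, 13}
Step 17: find(1) -> no change; set of 1 is {0, 1, 2, 4, 6, 7, 8, 10}
Step 18: find(12) -> no change; set of 12 is {3, 12, 13}
Step 19: union(11, 0) -> merged; set of 11 now {0, 1, 2, 4, 6, 7, 8, 10, 11}
Step 20: union(9, 12) -> merged; set of 9 now {3, 9, 12, 13}
Step 21: find(0) -> no change; set of 0 is {0, 1, 2, 4, 6, 7, 8, 10, 11}
Step 22: find(5) -> no change; set of 5 is {5}
Step 23: union(4, 1) -> already same set; set of 4 now {0, 1, 2, 4, 6, 7, 8, 10, 11}
Step 24: find(5) -> no change; set of 5 is {5}
Step 25: union(1, 8) -> already same set; set of 1 now {0, 1, 2, 4, 6, 7, 8, 10, 11}
Step 26: union(10, 11) -> already same set; set of 10 now {0, 1, 2, 4, 6, 7, 8, 10, 11}
Set of 7: {0, 1, 2, 4, 6, 7, 8, 10, 11}; 0 is a member.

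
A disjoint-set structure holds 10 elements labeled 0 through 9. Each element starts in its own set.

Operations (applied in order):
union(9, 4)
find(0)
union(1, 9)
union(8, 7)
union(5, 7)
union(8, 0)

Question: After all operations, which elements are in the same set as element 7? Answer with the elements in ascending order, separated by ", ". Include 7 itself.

Step 1: union(9, 4) -> merged; set of 9 now {4, 9}
Step 2: find(0) -> no change; set of 0 is {0}
Step 3: union(1, 9) -> merged; set of 1 now {1, 4, 9}
Step 4: union(8, 7) -> merged; set of 8 now {7, 8}
Step 5: union(5, 7) -> merged; set of 5 now {5, 7, 8}
Step 6: union(8, 0) -> merged; set of 8 now {0, 5, 7, 8}
Component of 7: {0, 5, 7, 8}

Answer: 0, 5, 7, 8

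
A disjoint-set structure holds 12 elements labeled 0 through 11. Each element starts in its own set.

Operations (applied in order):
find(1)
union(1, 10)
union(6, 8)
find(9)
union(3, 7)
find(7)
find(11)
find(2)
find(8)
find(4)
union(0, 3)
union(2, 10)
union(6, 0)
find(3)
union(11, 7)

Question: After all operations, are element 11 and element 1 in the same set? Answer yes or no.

Step 1: find(1) -> no change; set of 1 is {1}
Step 2: union(1, 10) -> merged; set of 1 now {1, 10}
Step 3: union(6, 8) -> merged; set of 6 now {6, 8}
Step 4: find(9) -> no change; set of 9 is {9}
Step 5: union(3, 7) -> merged; set of 3 now {3, 7}
Step 6: find(7) -> no change; set of 7 is {3, 7}
Step 7: find(11) -> no change; set of 11 is {11}
Step 8: find(2) -> no change; set of 2 is {2}
Step 9: find(8) -> no change; set of 8 is {6, 8}
Step 10: find(4) -> no change; set of 4 is {4}
Step 11: union(0, 3) -> merged; set of 0 now {0, 3, 7}
Step 12: union(2, 10) -> merged; set of 2 now {1, 2, 10}
Step 13: union(6, 0) -> merged; set of 6 now {0, 3, 6, 7, 8}
Step 14: find(3) -> no change; set of 3 is {0, 3, 6, 7, 8}
Step 15: union(11, 7) -> merged; set of 11 now {0, 3, 6, 7, 8, 11}
Set of 11: {0, 3, 6, 7, 8, 11}; 1 is not a member.

Answer: no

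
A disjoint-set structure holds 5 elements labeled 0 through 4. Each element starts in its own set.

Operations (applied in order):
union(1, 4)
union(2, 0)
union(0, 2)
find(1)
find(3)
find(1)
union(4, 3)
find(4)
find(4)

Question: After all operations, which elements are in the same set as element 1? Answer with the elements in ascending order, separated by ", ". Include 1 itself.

Answer: 1, 3, 4

Derivation:
Step 1: union(1, 4) -> merged; set of 1 now {1, 4}
Step 2: union(2, 0) -> merged; set of 2 now {0, 2}
Step 3: union(0, 2) -> already same set; set of 0 now {0, 2}
Step 4: find(1) -> no change; set of 1 is {1, 4}
Step 5: find(3) -> no change; set of 3 is {3}
Step 6: find(1) -> no change; set of 1 is {1, 4}
Step 7: union(4, 3) -> merged; set of 4 now {1, 3, 4}
Step 8: find(4) -> no change; set of 4 is {1, 3, 4}
Step 9: find(4) -> no change; set of 4 is {1, 3, 4}
Component of 1: {1, 3, 4}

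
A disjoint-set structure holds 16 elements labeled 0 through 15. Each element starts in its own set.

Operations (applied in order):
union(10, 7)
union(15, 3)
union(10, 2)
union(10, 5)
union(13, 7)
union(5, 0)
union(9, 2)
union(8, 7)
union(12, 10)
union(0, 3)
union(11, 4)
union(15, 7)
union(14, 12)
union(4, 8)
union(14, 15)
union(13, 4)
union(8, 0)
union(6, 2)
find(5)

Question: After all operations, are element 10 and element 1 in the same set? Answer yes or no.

Step 1: union(10, 7) -> merged; set of 10 now {7, 10}
Step 2: union(15, 3) -> merged; set of 15 now {3, 15}
Step 3: union(10, 2) -> merged; set of 10 now {2, 7, 10}
Step 4: union(10, 5) -> merged; set of 10 now {2, 5, 7, 10}
Step 5: union(13, 7) -> merged; set of 13 now {2, 5, 7, 10, 13}
Step 6: union(5, 0) -> merged; set of 5 now {0, 2, 5, 7, 10, 13}
Step 7: union(9, 2) -> merged; set of 9 now {0, 2, 5, 7, 9, 10, 13}
Step 8: union(8, 7) -> merged; set of 8 now {0, 2, 5, 7, 8, 9, 10, 13}
Step 9: union(12, 10) -> merged; set of 12 now {0, 2, 5, 7, 8, 9, 10, 12, 13}
Step 10: union(0, 3) -> merged; set of 0 now {0, 2, 3, 5, 7, 8, 9, 10, 12, 13, 15}
Step 11: union(11, 4) -> merged; set of 11 now {4, 11}
Step 12: union(15, 7) -> already same set; set of 15 now {0, 2, 3, 5, 7, 8, 9, 10, 12, 13, 15}
Step 13: union(14, 12) -> merged; set of 14 now {0, 2, 3, 5, 7, 8, 9, 10, 12, 13, 14, 15}
Step 14: union(4, 8) -> merged; set of 4 now {0, 2, 3, 4, 5, 7, 8, 9, 10, 11, 12, 13, 14, 15}
Step 15: union(14, 15) -> already same set; set of 14 now {0, 2, 3, 4, 5, 7, 8, 9, 10, 11, 12, 13, 14, 15}
Step 16: union(13, 4) -> already same set; set of 13 now {0, 2, 3, 4, 5, 7, 8, 9, 10, 11, 12, 13, 14, 15}
Step 17: union(8, 0) -> already same set; set of 8 now {0, 2, 3, 4, 5, 7, 8, 9, 10, 11, 12, 13, 14, 15}
Step 18: union(6, 2) -> merged; set of 6 now {0, 2, 3, 4, 5, 6, 7, 8, 9, 10, 11, 12, 13, 14, 15}
Step 19: find(5) -> no change; set of 5 is {0, 2, 3, 4, 5, 6, 7, 8, 9, 10, 11, 12, 13, 14, 15}
Set of 10: {0, 2, 3, 4, 5, 6, 7, 8, 9, 10, 11, 12, 13, 14, 15}; 1 is not a member.

Answer: no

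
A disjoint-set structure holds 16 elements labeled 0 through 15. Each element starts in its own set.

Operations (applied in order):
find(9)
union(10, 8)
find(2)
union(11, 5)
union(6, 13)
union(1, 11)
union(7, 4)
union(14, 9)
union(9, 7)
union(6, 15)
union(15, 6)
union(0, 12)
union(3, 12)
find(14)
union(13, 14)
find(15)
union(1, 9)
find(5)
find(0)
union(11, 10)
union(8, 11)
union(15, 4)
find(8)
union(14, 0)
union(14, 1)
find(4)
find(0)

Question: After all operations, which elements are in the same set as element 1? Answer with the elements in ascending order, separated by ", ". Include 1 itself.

Answer: 0, 1, 3, 4, 5, 6, 7, 8, 9, 10, 11, 12, 13, 14, 15

Derivation:
Step 1: find(9) -> no change; set of 9 is {9}
Step 2: union(10, 8) -> merged; set of 10 now {8, 10}
Step 3: find(2) -> no change; set of 2 is {2}
Step 4: union(11, 5) -> merged; set of 11 now {5, 11}
Step 5: union(6, 13) -> merged; set of 6 now {6, 13}
Step 6: union(1, 11) -> merged; set of 1 now {1, 5, 11}
Step 7: union(7, 4) -> merged; set of 7 now {4, 7}
Step 8: union(14, 9) -> merged; set of 14 now {9, 14}
Step 9: union(9, 7) -> merged; set of 9 now {4, 7, 9, 14}
Step 10: union(6, 15) -> merged; set of 6 now {6, 13, 15}
Step 11: union(15, 6) -> already same set; set of 15 now {6, 13, 15}
Step 12: union(0, 12) -> merged; set of 0 now {0, 12}
Step 13: union(3, 12) -> merged; set of 3 now {0, 3, 12}
Step 14: find(14) -> no change; set of 14 is {4, 7, 9, 14}
Step 15: union(13, 14) -> merged; set of 13 now {4, 6, 7, 9, 13, 14, 15}
Step 16: find(15) -> no change; set of 15 is {4, 6, 7, 9, 13, 14, 15}
Step 17: union(1, 9) -> merged; set of 1 now {1, 4, 5, 6, 7, 9, 11, 13, 14, 15}
Step 18: find(5) -> no change; set of 5 is {1, 4, 5, 6, 7, 9, 11, 13, 14, 15}
Step 19: find(0) -> no change; set of 0 is {0, 3, 12}
Step 20: union(11, 10) -> merged; set of 11 now {1, 4, 5, 6, 7, 8, 9, 10, 11, 13, 14, 15}
Step 21: union(8, 11) -> already same set; set of 8 now {1, 4, 5, 6, 7, 8, 9, 10, 11, 13, 14, 15}
Step 22: union(15, 4) -> already same set; set of 15 now {1, 4, 5, 6, 7, 8, 9, 10, 11, 13, 14, 15}
Step 23: find(8) -> no change; set of 8 is {1, 4, 5, 6, 7, 8, 9, 10, 11, 13, 14, 15}
Step 24: union(14, 0) -> merged; set of 14 now {0, 1, 3, 4, 5, 6, 7, 8, 9, 10, 11, 12, 13, 14, 15}
Step 25: union(14, 1) -> already same set; set of 14 now {0, 1, 3, 4, 5, 6, 7, 8, 9, 10, 11, 12, 13, 14, 15}
Step 26: find(4) -> no change; set of 4 is {0, 1, 3, 4, 5, 6, 7, 8, 9, 10, 11, 12, 13, 14, 15}
Step 27: find(0) -> no change; set of 0 is {0, 1, 3, 4, 5, 6, 7, 8, 9, 10, 11, 12, 13, 14, 15}
Component of 1: {0, 1, 3, 4, 5, 6, 7, 8, 9, 10, 11, 12, 13, 14, 15}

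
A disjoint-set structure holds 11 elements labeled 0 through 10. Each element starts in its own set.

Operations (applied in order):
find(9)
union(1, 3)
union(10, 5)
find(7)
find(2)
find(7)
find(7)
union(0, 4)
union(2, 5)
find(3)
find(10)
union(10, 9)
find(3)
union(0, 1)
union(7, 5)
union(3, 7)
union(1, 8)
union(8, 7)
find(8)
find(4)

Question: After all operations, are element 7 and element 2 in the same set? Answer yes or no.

Answer: yes

Derivation:
Step 1: find(9) -> no change; set of 9 is {9}
Step 2: union(1, 3) -> merged; set of 1 now {1, 3}
Step 3: union(10, 5) -> merged; set of 10 now {5, 10}
Step 4: find(7) -> no change; set of 7 is {7}
Step 5: find(2) -> no change; set of 2 is {2}
Step 6: find(7) -> no change; set of 7 is {7}
Step 7: find(7) -> no change; set of 7 is {7}
Step 8: union(0, 4) -> merged; set of 0 now {0, 4}
Step 9: union(2, 5) -> merged; set of 2 now {2, 5, 10}
Step 10: find(3) -> no change; set of 3 is {1, 3}
Step 11: find(10) -> no change; set of 10 is {2, 5, 10}
Step 12: union(10, 9) -> merged; set of 10 now {2, 5, 9, 10}
Step 13: find(3) -> no change; set of 3 is {1, 3}
Step 14: union(0, 1) -> merged; set of 0 now {0, 1, 3, 4}
Step 15: union(7, 5) -> merged; set of 7 now {2, 5, 7, 9, 10}
Step 16: union(3, 7) -> merged; set of 3 now {0, 1, 2, 3, 4, 5, 7, 9, 10}
Step 17: union(1, 8) -> merged; set of 1 now {0, 1, 2, 3, 4, 5, 7, 8, 9, 10}
Step 18: union(8, 7) -> already same set; set of 8 now {0, 1, 2, 3, 4, 5, 7, 8, 9, 10}
Step 19: find(8) -> no change; set of 8 is {0, 1, 2, 3, 4, 5, 7, 8, 9, 10}
Step 20: find(4) -> no change; set of 4 is {0, 1, 2, 3, 4, 5, 7, 8, 9, 10}
Set of 7: {0, 1, 2, 3, 4, 5, 7, 8, 9, 10}; 2 is a member.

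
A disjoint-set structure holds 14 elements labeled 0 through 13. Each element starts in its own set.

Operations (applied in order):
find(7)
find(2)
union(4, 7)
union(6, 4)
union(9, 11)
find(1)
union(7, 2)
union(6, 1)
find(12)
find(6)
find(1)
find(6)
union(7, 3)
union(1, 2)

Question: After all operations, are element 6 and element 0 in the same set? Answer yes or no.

Step 1: find(7) -> no change; set of 7 is {7}
Step 2: find(2) -> no change; set of 2 is {2}
Step 3: union(4, 7) -> merged; set of 4 now {4, 7}
Step 4: union(6, 4) -> merged; set of 6 now {4, 6, 7}
Step 5: union(9, 11) -> merged; set of 9 now {9, 11}
Step 6: find(1) -> no change; set of 1 is {1}
Step 7: union(7, 2) -> merged; set of 7 now {2, 4, 6, 7}
Step 8: union(6, 1) -> merged; set of 6 now {1, 2, 4, 6, 7}
Step 9: find(12) -> no change; set of 12 is {12}
Step 10: find(6) -> no change; set of 6 is {1, 2, 4, 6, 7}
Step 11: find(1) -> no change; set of 1 is {1, 2, 4, 6, 7}
Step 12: find(6) -> no change; set of 6 is {1, 2, 4, 6, 7}
Step 13: union(7, 3) -> merged; set of 7 now {1, 2, 3, 4, 6, 7}
Step 14: union(1, 2) -> already same set; set of 1 now {1, 2, 3, 4, 6, 7}
Set of 6: {1, 2, 3, 4, 6, 7}; 0 is not a member.

Answer: no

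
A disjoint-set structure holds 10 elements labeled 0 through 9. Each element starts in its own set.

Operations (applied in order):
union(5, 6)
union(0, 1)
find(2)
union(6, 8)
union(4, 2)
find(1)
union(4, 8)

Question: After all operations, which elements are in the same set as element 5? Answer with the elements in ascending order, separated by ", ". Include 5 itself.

Step 1: union(5, 6) -> merged; set of 5 now {5, 6}
Step 2: union(0, 1) -> merged; set of 0 now {0, 1}
Step 3: find(2) -> no change; set of 2 is {2}
Step 4: union(6, 8) -> merged; set of 6 now {5, 6, 8}
Step 5: union(4, 2) -> merged; set of 4 now {2, 4}
Step 6: find(1) -> no change; set of 1 is {0, 1}
Step 7: union(4, 8) -> merged; set of 4 now {2, 4, 5, 6, 8}
Component of 5: {2, 4, 5, 6, 8}

Answer: 2, 4, 5, 6, 8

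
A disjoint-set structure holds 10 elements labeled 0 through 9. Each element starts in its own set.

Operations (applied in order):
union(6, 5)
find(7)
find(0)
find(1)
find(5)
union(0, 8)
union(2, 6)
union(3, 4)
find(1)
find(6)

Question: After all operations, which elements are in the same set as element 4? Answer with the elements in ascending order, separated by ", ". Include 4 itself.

Answer: 3, 4

Derivation:
Step 1: union(6, 5) -> merged; set of 6 now {5, 6}
Step 2: find(7) -> no change; set of 7 is {7}
Step 3: find(0) -> no change; set of 0 is {0}
Step 4: find(1) -> no change; set of 1 is {1}
Step 5: find(5) -> no change; set of 5 is {5, 6}
Step 6: union(0, 8) -> merged; set of 0 now {0, 8}
Step 7: union(2, 6) -> merged; set of 2 now {2, 5, 6}
Step 8: union(3, 4) -> merged; set of 3 now {3, 4}
Step 9: find(1) -> no change; set of 1 is {1}
Step 10: find(6) -> no change; set of 6 is {2, 5, 6}
Component of 4: {3, 4}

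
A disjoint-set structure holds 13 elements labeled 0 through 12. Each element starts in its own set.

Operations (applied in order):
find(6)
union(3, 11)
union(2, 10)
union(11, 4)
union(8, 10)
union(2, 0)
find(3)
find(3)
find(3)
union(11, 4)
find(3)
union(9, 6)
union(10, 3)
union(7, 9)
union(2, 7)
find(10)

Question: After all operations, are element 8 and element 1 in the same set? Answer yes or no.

Answer: no

Derivation:
Step 1: find(6) -> no change; set of 6 is {6}
Step 2: union(3, 11) -> merged; set of 3 now {3, 11}
Step 3: union(2, 10) -> merged; set of 2 now {2, 10}
Step 4: union(11, 4) -> merged; set of 11 now {3, 4, 11}
Step 5: union(8, 10) -> merged; set of 8 now {2, 8, 10}
Step 6: union(2, 0) -> merged; set of 2 now {0, 2, 8, 10}
Step 7: find(3) -> no change; set of 3 is {3, 4, 11}
Step 8: find(3) -> no change; set of 3 is {3, 4, 11}
Step 9: find(3) -> no change; set of 3 is {3, 4, 11}
Step 10: union(11, 4) -> already same set; set of 11 now {3, 4, 11}
Step 11: find(3) -> no change; set of 3 is {3, 4, 11}
Step 12: union(9, 6) -> merged; set of 9 now {6, 9}
Step 13: union(10, 3) -> merged; set of 10 now {0, 2, 3, 4, 8, 10, 11}
Step 14: union(7, 9) -> merged; set of 7 now {6, 7, 9}
Step 15: union(2, 7) -> merged; set of 2 now {0, 2, 3, 4, 6, 7, 8, 9, 10, 11}
Step 16: find(10) -> no change; set of 10 is {0, 2, 3, 4, 6, 7, 8, 9, 10, 11}
Set of 8: {0, 2, 3, 4, 6, 7, 8, 9, 10, 11}; 1 is not a member.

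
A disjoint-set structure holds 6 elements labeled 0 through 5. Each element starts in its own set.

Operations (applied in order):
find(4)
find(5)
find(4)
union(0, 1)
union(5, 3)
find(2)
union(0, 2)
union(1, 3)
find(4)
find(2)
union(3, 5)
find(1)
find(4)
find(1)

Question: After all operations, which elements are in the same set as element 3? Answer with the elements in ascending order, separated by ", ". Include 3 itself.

Answer: 0, 1, 2, 3, 5

Derivation:
Step 1: find(4) -> no change; set of 4 is {4}
Step 2: find(5) -> no change; set of 5 is {5}
Step 3: find(4) -> no change; set of 4 is {4}
Step 4: union(0, 1) -> merged; set of 0 now {0, 1}
Step 5: union(5, 3) -> merged; set of 5 now {3, 5}
Step 6: find(2) -> no change; set of 2 is {2}
Step 7: union(0, 2) -> merged; set of 0 now {0, 1, 2}
Step 8: union(1, 3) -> merged; set of 1 now {0, 1, 2, 3, 5}
Step 9: find(4) -> no change; set of 4 is {4}
Step 10: find(2) -> no change; set of 2 is {0, 1, 2, 3, 5}
Step 11: union(3, 5) -> already same set; set of 3 now {0, 1, 2, 3, 5}
Step 12: find(1) -> no change; set of 1 is {0, 1, 2, 3, 5}
Step 13: find(4) -> no change; set of 4 is {4}
Step 14: find(1) -> no change; set of 1 is {0, 1, 2, 3, 5}
Component of 3: {0, 1, 2, 3, 5}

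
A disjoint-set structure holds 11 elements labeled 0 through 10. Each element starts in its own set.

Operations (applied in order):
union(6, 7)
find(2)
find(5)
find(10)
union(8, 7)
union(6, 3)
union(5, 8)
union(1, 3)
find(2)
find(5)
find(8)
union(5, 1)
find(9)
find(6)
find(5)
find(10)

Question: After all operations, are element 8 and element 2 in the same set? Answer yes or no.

Step 1: union(6, 7) -> merged; set of 6 now {6, 7}
Step 2: find(2) -> no change; set of 2 is {2}
Step 3: find(5) -> no change; set of 5 is {5}
Step 4: find(10) -> no change; set of 10 is {10}
Step 5: union(8, 7) -> merged; set of 8 now {6, 7, 8}
Step 6: union(6, 3) -> merged; set of 6 now {3, 6, 7, 8}
Step 7: union(5, 8) -> merged; set of 5 now {3, 5, 6, 7, 8}
Step 8: union(1, 3) -> merged; set of 1 now {1, 3, 5, 6, 7, 8}
Step 9: find(2) -> no change; set of 2 is {2}
Step 10: find(5) -> no change; set of 5 is {1, 3, 5, 6, 7, 8}
Step 11: find(8) -> no change; set of 8 is {1, 3, 5, 6, 7, 8}
Step 12: union(5, 1) -> already same set; set of 5 now {1, 3, 5, 6, 7, 8}
Step 13: find(9) -> no change; set of 9 is {9}
Step 14: find(6) -> no change; set of 6 is {1, 3, 5, 6, 7, 8}
Step 15: find(5) -> no change; set of 5 is {1, 3, 5, 6, 7, 8}
Step 16: find(10) -> no change; set of 10 is {10}
Set of 8: {1, 3, 5, 6, 7, 8}; 2 is not a member.

Answer: no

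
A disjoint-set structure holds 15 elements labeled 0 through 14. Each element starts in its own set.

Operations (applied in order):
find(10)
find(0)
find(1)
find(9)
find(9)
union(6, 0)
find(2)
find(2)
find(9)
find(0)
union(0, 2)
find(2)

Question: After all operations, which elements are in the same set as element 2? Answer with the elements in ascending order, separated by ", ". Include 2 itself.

Step 1: find(10) -> no change; set of 10 is {10}
Step 2: find(0) -> no change; set of 0 is {0}
Step 3: find(1) -> no change; set of 1 is {1}
Step 4: find(9) -> no change; set of 9 is {9}
Step 5: find(9) -> no change; set of 9 is {9}
Step 6: union(6, 0) -> merged; set of 6 now {0, 6}
Step 7: find(2) -> no change; set of 2 is {2}
Step 8: find(2) -> no change; set of 2 is {2}
Step 9: find(9) -> no change; set of 9 is {9}
Step 10: find(0) -> no change; set of 0 is {0, 6}
Step 11: union(0, 2) -> merged; set of 0 now {0, 2, 6}
Step 12: find(2) -> no change; set of 2 is {0, 2, 6}
Component of 2: {0, 2, 6}

Answer: 0, 2, 6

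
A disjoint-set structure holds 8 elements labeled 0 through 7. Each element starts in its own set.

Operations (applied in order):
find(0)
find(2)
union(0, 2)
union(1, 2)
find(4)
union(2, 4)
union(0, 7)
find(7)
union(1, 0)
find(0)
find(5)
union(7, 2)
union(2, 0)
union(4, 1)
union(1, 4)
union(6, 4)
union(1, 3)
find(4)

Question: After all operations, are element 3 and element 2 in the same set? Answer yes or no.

Answer: yes

Derivation:
Step 1: find(0) -> no change; set of 0 is {0}
Step 2: find(2) -> no change; set of 2 is {2}
Step 3: union(0, 2) -> merged; set of 0 now {0, 2}
Step 4: union(1, 2) -> merged; set of 1 now {0, 1, 2}
Step 5: find(4) -> no change; set of 4 is {4}
Step 6: union(2, 4) -> merged; set of 2 now {0, 1, 2, 4}
Step 7: union(0, 7) -> merged; set of 0 now {0, 1, 2, 4, 7}
Step 8: find(7) -> no change; set of 7 is {0, 1, 2, 4, 7}
Step 9: union(1, 0) -> already same set; set of 1 now {0, 1, 2, 4, 7}
Step 10: find(0) -> no change; set of 0 is {0, 1, 2, 4, 7}
Step 11: find(5) -> no change; set of 5 is {5}
Step 12: union(7, 2) -> already same set; set of 7 now {0, 1, 2, 4, 7}
Step 13: union(2, 0) -> already same set; set of 2 now {0, 1, 2, 4, 7}
Step 14: union(4, 1) -> already same set; set of 4 now {0, 1, 2, 4, 7}
Step 15: union(1, 4) -> already same set; set of 1 now {0, 1, 2, 4, 7}
Step 16: union(6, 4) -> merged; set of 6 now {0, 1, 2, 4, 6, 7}
Step 17: union(1, 3) -> merged; set of 1 now {0, 1, 2, 3, 4, 6, 7}
Step 18: find(4) -> no change; set of 4 is {0, 1, 2, 3, 4, 6, 7}
Set of 3: {0, 1, 2, 3, 4, 6, 7}; 2 is a member.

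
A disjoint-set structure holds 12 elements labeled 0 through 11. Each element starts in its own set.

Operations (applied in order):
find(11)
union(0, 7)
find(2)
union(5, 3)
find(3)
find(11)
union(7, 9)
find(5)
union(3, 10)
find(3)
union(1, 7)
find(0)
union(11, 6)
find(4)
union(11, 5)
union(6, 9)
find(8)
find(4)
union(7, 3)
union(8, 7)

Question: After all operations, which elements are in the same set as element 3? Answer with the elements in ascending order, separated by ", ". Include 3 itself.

Answer: 0, 1, 3, 5, 6, 7, 8, 9, 10, 11

Derivation:
Step 1: find(11) -> no change; set of 11 is {11}
Step 2: union(0, 7) -> merged; set of 0 now {0, 7}
Step 3: find(2) -> no change; set of 2 is {2}
Step 4: union(5, 3) -> merged; set of 5 now {3, 5}
Step 5: find(3) -> no change; set of 3 is {3, 5}
Step 6: find(11) -> no change; set of 11 is {11}
Step 7: union(7, 9) -> merged; set of 7 now {0, 7, 9}
Step 8: find(5) -> no change; set of 5 is {3, 5}
Step 9: union(3, 10) -> merged; set of 3 now {3, 5, 10}
Step 10: find(3) -> no change; set of 3 is {3, 5, 10}
Step 11: union(1, 7) -> merged; set of 1 now {0, 1, 7, 9}
Step 12: find(0) -> no change; set of 0 is {0, 1, 7, 9}
Step 13: union(11, 6) -> merged; set of 11 now {6, 11}
Step 14: find(4) -> no change; set of 4 is {4}
Step 15: union(11, 5) -> merged; set of 11 now {3, 5, 6, 10, 11}
Step 16: union(6, 9) -> merged; set of 6 now {0, 1, 3, 5, 6, 7, 9, 10, 11}
Step 17: find(8) -> no change; set of 8 is {8}
Step 18: find(4) -> no change; set of 4 is {4}
Step 19: union(7, 3) -> already same set; set of 7 now {0, 1, 3, 5, 6, 7, 9, 10, 11}
Step 20: union(8, 7) -> merged; set of 8 now {0, 1, 3, 5, 6, 7, 8, 9, 10, 11}
Component of 3: {0, 1, 3, 5, 6, 7, 8, 9, 10, 11}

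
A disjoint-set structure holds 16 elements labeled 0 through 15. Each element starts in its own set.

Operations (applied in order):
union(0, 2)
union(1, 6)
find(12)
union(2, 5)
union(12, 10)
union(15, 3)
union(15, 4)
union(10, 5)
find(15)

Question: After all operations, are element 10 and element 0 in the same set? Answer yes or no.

Answer: yes

Derivation:
Step 1: union(0, 2) -> merged; set of 0 now {0, 2}
Step 2: union(1, 6) -> merged; set of 1 now {1, 6}
Step 3: find(12) -> no change; set of 12 is {12}
Step 4: union(2, 5) -> merged; set of 2 now {0, 2, 5}
Step 5: union(12, 10) -> merged; set of 12 now {10, 12}
Step 6: union(15, 3) -> merged; set of 15 now {3, 15}
Step 7: union(15, 4) -> merged; set of 15 now {3, 4, 15}
Step 8: union(10, 5) -> merged; set of 10 now {0, 2, 5, 10, 12}
Step 9: find(15) -> no change; set of 15 is {3, 4, 15}
Set of 10: {0, 2, 5, 10, 12}; 0 is a member.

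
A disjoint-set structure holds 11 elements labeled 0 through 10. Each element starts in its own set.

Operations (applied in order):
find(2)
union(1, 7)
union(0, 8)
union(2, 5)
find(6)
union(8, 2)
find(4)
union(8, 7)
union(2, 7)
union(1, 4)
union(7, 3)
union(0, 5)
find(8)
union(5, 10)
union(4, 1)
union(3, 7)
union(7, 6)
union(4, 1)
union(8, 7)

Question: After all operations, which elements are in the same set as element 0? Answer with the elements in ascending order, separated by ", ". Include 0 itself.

Step 1: find(2) -> no change; set of 2 is {2}
Step 2: union(1, 7) -> merged; set of 1 now {1, 7}
Step 3: union(0, 8) -> merged; set of 0 now {0, 8}
Step 4: union(2, 5) -> merged; set of 2 now {2, 5}
Step 5: find(6) -> no change; set of 6 is {6}
Step 6: union(8, 2) -> merged; set of 8 now {0, 2, 5, 8}
Step 7: find(4) -> no change; set of 4 is {4}
Step 8: union(8, 7) -> merged; set of 8 now {0, 1, 2, 5, 7, 8}
Step 9: union(2, 7) -> already same set; set of 2 now {0, 1, 2, 5, 7, 8}
Step 10: union(1, 4) -> merged; set of 1 now {0, 1, 2, 4, 5, 7, 8}
Step 11: union(7, 3) -> merged; set of 7 now {0, 1, 2, 3, 4, 5, 7, 8}
Step 12: union(0, 5) -> already same set; set of 0 now {0, 1, 2, 3, 4, 5, 7, 8}
Step 13: find(8) -> no change; set of 8 is {0, 1, 2, 3, 4, 5, 7, 8}
Step 14: union(5, 10) -> merged; set of 5 now {0, 1, 2, 3, 4, 5, 7, 8, 10}
Step 15: union(4, 1) -> already same set; set of 4 now {0, 1, 2, 3, 4, 5, 7, 8, 10}
Step 16: union(3, 7) -> already same set; set of 3 now {0, 1, 2, 3, 4, 5, 7, 8, 10}
Step 17: union(7, 6) -> merged; set of 7 now {0, 1, 2, 3, 4, 5, 6, 7, 8, 10}
Step 18: union(4, 1) -> already same set; set of 4 now {0, 1, 2, 3, 4, 5, 6, 7, 8, 10}
Step 19: union(8, 7) -> already same set; set of 8 now {0, 1, 2, 3, 4, 5, 6, 7, 8, 10}
Component of 0: {0, 1, 2, 3, 4, 5, 6, 7, 8, 10}

Answer: 0, 1, 2, 3, 4, 5, 6, 7, 8, 10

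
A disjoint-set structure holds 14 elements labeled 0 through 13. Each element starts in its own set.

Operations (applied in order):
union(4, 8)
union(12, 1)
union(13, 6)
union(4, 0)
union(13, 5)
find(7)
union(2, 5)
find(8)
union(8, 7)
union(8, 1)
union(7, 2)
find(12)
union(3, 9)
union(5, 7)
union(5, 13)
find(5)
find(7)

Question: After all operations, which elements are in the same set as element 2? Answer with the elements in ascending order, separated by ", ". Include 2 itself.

Answer: 0, 1, 2, 4, 5, 6, 7, 8, 12, 13

Derivation:
Step 1: union(4, 8) -> merged; set of 4 now {4, 8}
Step 2: union(12, 1) -> merged; set of 12 now {1, 12}
Step 3: union(13, 6) -> merged; set of 13 now {6, 13}
Step 4: union(4, 0) -> merged; set of 4 now {0, 4, 8}
Step 5: union(13, 5) -> merged; set of 13 now {5, 6, 13}
Step 6: find(7) -> no change; set of 7 is {7}
Step 7: union(2, 5) -> merged; set of 2 now {2, 5, 6, 13}
Step 8: find(8) -> no change; set of 8 is {0, 4, 8}
Step 9: union(8, 7) -> merged; set of 8 now {0, 4, 7, 8}
Step 10: union(8, 1) -> merged; set of 8 now {0, 1, 4, 7, 8, 12}
Step 11: union(7, 2) -> merged; set of 7 now {0, 1, 2, 4, 5, 6, 7, 8, 12, 13}
Step 12: find(12) -> no change; set of 12 is {0, 1, 2, 4, 5, 6, 7, 8, 12, 13}
Step 13: union(3, 9) -> merged; set of 3 now {3, 9}
Step 14: union(5, 7) -> already same set; set of 5 now {0, 1, 2, 4, 5, 6, 7, 8, 12, 13}
Step 15: union(5, 13) -> already same set; set of 5 now {0, 1, 2, 4, 5, 6, 7, 8, 12, 13}
Step 16: find(5) -> no change; set of 5 is {0, 1, 2, 4, 5, 6, 7, 8, 12, 13}
Step 17: find(7) -> no change; set of 7 is {0, 1, 2, 4, 5, 6, 7, 8, 12, 13}
Component of 2: {0, 1, 2, 4, 5, 6, 7, 8, 12, 13}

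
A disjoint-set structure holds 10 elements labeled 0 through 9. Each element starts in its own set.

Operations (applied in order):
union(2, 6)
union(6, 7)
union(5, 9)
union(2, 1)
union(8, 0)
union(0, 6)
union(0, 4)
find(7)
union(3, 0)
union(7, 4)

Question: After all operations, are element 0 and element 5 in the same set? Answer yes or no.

Step 1: union(2, 6) -> merged; set of 2 now {2, 6}
Step 2: union(6, 7) -> merged; set of 6 now {2, 6, 7}
Step 3: union(5, 9) -> merged; set of 5 now {5, 9}
Step 4: union(2, 1) -> merged; set of 2 now {1, 2, 6, 7}
Step 5: union(8, 0) -> merged; set of 8 now {0, 8}
Step 6: union(0, 6) -> merged; set of 0 now {0, 1, 2, 6, 7, 8}
Step 7: union(0, 4) -> merged; set of 0 now {0, 1, 2, 4, 6, 7, 8}
Step 8: find(7) -> no change; set of 7 is {0, 1, 2, 4, 6, 7, 8}
Step 9: union(3, 0) -> merged; set of 3 now {0, 1, 2, 3, 4, 6, 7, 8}
Step 10: union(7, 4) -> already same set; set of 7 now {0, 1, 2, 3, 4, 6, 7, 8}
Set of 0: {0, 1, 2, 3, 4, 6, 7, 8}; 5 is not a member.

Answer: no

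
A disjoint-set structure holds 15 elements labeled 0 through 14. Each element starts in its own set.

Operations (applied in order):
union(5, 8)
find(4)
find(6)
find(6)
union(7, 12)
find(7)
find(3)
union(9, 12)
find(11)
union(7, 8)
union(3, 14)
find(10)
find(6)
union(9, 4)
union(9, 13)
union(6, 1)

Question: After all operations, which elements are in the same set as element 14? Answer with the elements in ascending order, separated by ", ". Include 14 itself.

Answer: 3, 14

Derivation:
Step 1: union(5, 8) -> merged; set of 5 now {5, 8}
Step 2: find(4) -> no change; set of 4 is {4}
Step 3: find(6) -> no change; set of 6 is {6}
Step 4: find(6) -> no change; set of 6 is {6}
Step 5: union(7, 12) -> merged; set of 7 now {7, 12}
Step 6: find(7) -> no change; set of 7 is {7, 12}
Step 7: find(3) -> no change; set of 3 is {3}
Step 8: union(9, 12) -> merged; set of 9 now {7, 9, 12}
Step 9: find(11) -> no change; set of 11 is {11}
Step 10: union(7, 8) -> merged; set of 7 now {5, 7, 8, 9, 12}
Step 11: union(3, 14) -> merged; set of 3 now {3, 14}
Step 12: find(10) -> no change; set of 10 is {10}
Step 13: find(6) -> no change; set of 6 is {6}
Step 14: union(9, 4) -> merged; set of 9 now {4, 5, 7, 8, 9, 12}
Step 15: union(9, 13) -> merged; set of 9 now {4, 5, 7, 8, 9, 12, 13}
Step 16: union(6, 1) -> merged; set of 6 now {1, 6}
Component of 14: {3, 14}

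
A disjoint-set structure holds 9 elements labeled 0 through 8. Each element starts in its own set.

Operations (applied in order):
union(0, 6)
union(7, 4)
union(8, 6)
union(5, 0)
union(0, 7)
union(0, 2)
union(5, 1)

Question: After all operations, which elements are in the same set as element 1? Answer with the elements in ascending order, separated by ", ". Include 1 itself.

Answer: 0, 1, 2, 4, 5, 6, 7, 8

Derivation:
Step 1: union(0, 6) -> merged; set of 0 now {0, 6}
Step 2: union(7, 4) -> merged; set of 7 now {4, 7}
Step 3: union(8, 6) -> merged; set of 8 now {0, 6, 8}
Step 4: union(5, 0) -> merged; set of 5 now {0, 5, 6, 8}
Step 5: union(0, 7) -> merged; set of 0 now {0, 4, 5, 6, 7, 8}
Step 6: union(0, 2) -> merged; set of 0 now {0, 2, 4, 5, 6, 7, 8}
Step 7: union(5, 1) -> merged; set of 5 now {0, 1, 2, 4, 5, 6, 7, 8}
Component of 1: {0, 1, 2, 4, 5, 6, 7, 8}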